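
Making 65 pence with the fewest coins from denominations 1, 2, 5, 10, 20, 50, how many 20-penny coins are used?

0

Use the largest denomination that fits, subtract, and repeat.
65 − 1×50→15 − 1×10→5 − 1×5→0
Count of 20: 0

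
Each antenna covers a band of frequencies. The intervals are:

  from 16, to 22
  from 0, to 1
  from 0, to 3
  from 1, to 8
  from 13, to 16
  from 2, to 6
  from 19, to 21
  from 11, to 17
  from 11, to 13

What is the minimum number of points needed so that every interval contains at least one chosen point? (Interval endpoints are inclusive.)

4

Process intervals by earliest right end; each time one isn't hit yet, stab at its right endpoint.
Sorted: [0,1] [0,3] [2,6] [1,8] [11,13] [13,16] [11,17] [19,21] [16,22]
{[0,1],[0,3]} hit by 1; {[2,6],[1,8]} hit by 6; {[11,13],[13,16],[11,17]} hit by 13; {[19,21],[16,22]} hit by 21.
Points: 1, 6, 13, 21 (4 total).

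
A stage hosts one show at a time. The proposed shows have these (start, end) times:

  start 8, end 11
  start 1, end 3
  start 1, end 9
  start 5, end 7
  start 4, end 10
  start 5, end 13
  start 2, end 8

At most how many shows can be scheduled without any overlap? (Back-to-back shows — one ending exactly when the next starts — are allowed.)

Sorted by end: (1,3)  (5,7)  (2,8)  (1,9)  (4,10)  (8,11)  (5,13)
take (1,3); take (5,7); skip (4,10); take (8,11); skip (5,13).
Selected 3 shows.

3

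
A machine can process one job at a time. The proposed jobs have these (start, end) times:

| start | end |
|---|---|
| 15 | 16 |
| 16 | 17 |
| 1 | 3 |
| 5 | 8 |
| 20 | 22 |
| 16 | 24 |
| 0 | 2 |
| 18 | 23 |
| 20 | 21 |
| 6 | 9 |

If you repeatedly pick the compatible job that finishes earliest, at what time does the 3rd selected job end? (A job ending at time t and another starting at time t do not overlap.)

Sorted by end: (0,2)  (1,3)  (5,8)  (6,9)  (15,16)  (16,17)  (20,21)  (20,22)  (18,23)  (16,24)
take (0,2); take (5,8); skip (6,9); take (15,16); take (16,17); take (20,21).
Selected: (0,2) (5,8) (15,16) (16,17) (20,21)

16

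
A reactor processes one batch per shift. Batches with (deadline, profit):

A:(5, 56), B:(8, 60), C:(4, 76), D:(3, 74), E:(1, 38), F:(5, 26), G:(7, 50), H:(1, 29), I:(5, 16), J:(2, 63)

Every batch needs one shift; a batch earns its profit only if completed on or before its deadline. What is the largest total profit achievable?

Take jobs in profit order; each goes to the latest open slot no later than its deadline.
By profit: C(d4,76), D(d3,74), J(d2,63), B(d8,60), A(d5,56), G(d7,50), E(d1,38), H(d1,29), F(d5,26), I(d5,16)
C→slot 4; D→slot 3; J→slot 2; B→slot 8; A→slot 5; G→slot 7; E→slot 1; H skipped; F skipped; I skipped.
Profit = 38 + 63 + 74 + 76 + 56 + 50 + 60 = 417

417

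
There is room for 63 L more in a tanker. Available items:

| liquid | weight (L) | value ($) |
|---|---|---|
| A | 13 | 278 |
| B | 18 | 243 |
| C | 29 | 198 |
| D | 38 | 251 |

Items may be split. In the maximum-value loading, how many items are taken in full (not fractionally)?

Sort by value per unit weight and fill in that order.
Ratios (sorted): A 21.38, B 13.50, C 6.83, D 6.61
take A (13 @ 278); take B (18 @ 243); take C (29 @ 198); take 3/38 of D → 19.82. Capacity used 63/63.
3 item(s) taken whole; one partial (take 3/38 of D).

3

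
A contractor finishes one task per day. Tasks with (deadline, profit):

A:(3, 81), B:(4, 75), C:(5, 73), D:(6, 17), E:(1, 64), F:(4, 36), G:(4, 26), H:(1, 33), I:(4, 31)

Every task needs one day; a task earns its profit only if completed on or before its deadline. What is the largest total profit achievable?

346

By profit: A(d3,81), B(d4,75), C(d5,73), E(d1,64), F(d4,36), H(d1,33), I(d4,31), G(d4,26), D(d6,17)
A→slot 3; B→slot 4; C→slot 5; E→slot 1; F→slot 2; H skipped; I skipped; G skipped; D→slot 6.
Profit = 64 + 36 + 81 + 75 + 73 + 17 = 346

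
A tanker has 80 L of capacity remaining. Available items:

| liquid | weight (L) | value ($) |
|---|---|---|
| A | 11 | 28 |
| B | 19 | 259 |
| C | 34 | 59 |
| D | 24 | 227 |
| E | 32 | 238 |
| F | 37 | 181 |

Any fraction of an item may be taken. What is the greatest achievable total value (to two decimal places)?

748.46

Order: B (259/19=13.63) > D (227/24=9.46) > E (238/32=7.44) > F (181/37=4.89) > A (28/11=2.55) > C (59/34=1.74)
Fill: take B (19 @ 259) → take D (24 @ 227) → take E (32 @ 238) → take 5/37 of F → 24.46; 80/80 used.
Total value = 748.46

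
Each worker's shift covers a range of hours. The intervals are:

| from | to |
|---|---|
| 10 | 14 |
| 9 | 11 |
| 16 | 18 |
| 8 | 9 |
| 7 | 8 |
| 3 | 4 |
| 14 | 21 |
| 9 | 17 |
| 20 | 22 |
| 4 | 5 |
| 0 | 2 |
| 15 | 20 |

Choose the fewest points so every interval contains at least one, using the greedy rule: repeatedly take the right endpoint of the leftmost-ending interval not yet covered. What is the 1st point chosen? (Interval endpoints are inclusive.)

Sort by right endpoint; whenever an interval is uncovered, place a point at its right end.
Sorted: [0,2] [3,4] [4,5] [7,8] [8,9] [9,11] [10,14] [9,17] [16,18] [15,20] [14,21] [20,22]
{[0,2]} hit by 2; {[3,4],[4,5]} hit by 4; {[7,8],[8,9]} hit by 8; {[9,11],[10,14],[9,17]} hit by 11; {[16,18],[15,20],[14,21]} hit by 18; {[20,22]} hit by 22.
Points: 2, 4, 8, 11, 18, 22 (6 total).

2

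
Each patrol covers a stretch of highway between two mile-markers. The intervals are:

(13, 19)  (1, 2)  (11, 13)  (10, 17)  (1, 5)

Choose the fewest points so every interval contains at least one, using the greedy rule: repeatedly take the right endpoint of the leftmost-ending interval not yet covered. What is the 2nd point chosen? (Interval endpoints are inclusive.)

13

By right end: [1,2]  [1,5]  [11,13]  [10,17]  [13,19]
[1,2] uncovered → point at 2; [11,13] uncovered → point at 13.
Points: 2, 13 (2 total).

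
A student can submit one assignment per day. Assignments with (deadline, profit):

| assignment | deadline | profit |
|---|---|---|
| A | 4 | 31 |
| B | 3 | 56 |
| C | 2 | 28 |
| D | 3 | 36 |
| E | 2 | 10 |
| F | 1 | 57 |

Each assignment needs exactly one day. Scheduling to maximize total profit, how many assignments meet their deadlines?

Take jobs in profit order; each goes to the latest open slot no later than its deadline.
Profit order: F=57 B=56 D=36 A=31 C=28 E=10
Assign: F→slot 1, B→slot 3, D→slot 2, A→slot 4, C skipped, E skipped.
Slots: [1:F] [2:D] [3:B] [4:A]
4 of 6 scheduled.

4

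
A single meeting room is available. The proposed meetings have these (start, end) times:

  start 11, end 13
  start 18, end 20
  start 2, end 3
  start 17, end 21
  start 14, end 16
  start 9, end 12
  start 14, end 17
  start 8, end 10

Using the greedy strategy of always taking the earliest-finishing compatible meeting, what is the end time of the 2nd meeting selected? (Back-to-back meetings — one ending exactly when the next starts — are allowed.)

10

Greedy by earliest finish: after sorting by end time, pick each interval compatible with the last pick.
By end time: (2,3), (8,10), (9,12), (11,13), (14,16), (14,17), (18,20), (17,21).
Pick (2,3); next start ≥ 3 → (8,10); next start ≥ 10 → (11,13); next start ≥ 13 → (14,16); next start ≥ 16 → (18,20).
Selected: (2,3) (8,10) (11,13) (14,16) (18,20)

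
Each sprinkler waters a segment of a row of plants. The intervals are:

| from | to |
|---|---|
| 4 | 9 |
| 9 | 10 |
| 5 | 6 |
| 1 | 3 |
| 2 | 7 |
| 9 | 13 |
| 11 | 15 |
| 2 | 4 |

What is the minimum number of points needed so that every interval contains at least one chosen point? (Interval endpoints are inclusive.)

By right end: [1,3]  [2,4]  [5,6]  [2,7]  [4,9]  [9,10]  [9,13]  [11,15]
[1,3] uncovered → point at 3; [5,6] uncovered → point at 6; [9,10] uncovered → point at 10; [11,15] uncovered → point at 15.
Points: 3, 6, 10, 15 (4 total).

4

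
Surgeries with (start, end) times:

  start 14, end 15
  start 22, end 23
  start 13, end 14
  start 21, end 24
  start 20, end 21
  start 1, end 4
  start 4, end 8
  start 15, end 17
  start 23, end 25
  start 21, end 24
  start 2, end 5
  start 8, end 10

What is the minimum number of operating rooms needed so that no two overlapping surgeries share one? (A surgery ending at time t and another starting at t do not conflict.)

The answer is the maximum number of intervals overlapping at any instant.
starts: [1, 2, 4, 8, 13, 14, 15, 20, 21, 21, 22, 23]
ends:   [4, 5, 8, 10, 14, 15, 17, 21, 23, 24, 24, 25]
s1→1 s2→2 e4→1 s4→2 e5→1 e8→0 s8→1 e10→0 s13→1 e14→0 s14→1 e15→0 s15→1 e17→0 s20→1 e21→0 s21→1 s21→2 s22→3  — peak 3.

3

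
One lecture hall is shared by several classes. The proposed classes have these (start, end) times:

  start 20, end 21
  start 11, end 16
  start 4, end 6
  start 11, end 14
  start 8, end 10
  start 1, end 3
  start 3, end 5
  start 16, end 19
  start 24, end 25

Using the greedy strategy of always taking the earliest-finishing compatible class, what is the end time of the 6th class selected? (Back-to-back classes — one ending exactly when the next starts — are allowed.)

Greedy by earliest finish: after sorting by end time, pick each interval compatible with the last pick.
Sorted by end: (1,3)  (3,5)  (4,6)  (8,10)  (11,14)  (11,16)  (16,19)  (20,21)  (24,25)
take (1,3); take (3,5); skip (4,6); take (8,10); take (11,14); skip (11,16); take (16,19); take (20,21); take (24,25).
Selected: (1,3) (3,5) (8,10) (11,14) (16,19) (20,21) (24,25)

21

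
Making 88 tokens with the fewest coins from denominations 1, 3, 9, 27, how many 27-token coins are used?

3

88 = 3×27 + 2×3 + 1×1
Count of 27: 3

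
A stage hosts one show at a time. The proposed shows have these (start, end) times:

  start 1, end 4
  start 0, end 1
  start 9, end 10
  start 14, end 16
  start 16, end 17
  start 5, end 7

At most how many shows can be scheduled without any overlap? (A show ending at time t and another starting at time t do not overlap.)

Greedy by earliest finish: after sorting by end time, pick each interval compatible with the last pick.
By end time: (0,1), (1,4), (5,7), (9,10), (14,16), (16,17).
Pick (0,1); next start ≥ 1 → (1,4); next start ≥ 4 → (5,7); next start ≥ 7 → (9,10); next start ≥ 10 → (14,16); next start ≥ 16 → (16,17).
Selected 6 shows.

6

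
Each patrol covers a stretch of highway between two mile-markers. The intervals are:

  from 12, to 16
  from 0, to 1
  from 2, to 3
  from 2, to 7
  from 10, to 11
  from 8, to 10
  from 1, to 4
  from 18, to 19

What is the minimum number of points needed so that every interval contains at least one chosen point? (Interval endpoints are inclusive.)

5

Sorted: [0,1] [2,3] [1,4] [2,7] [8,10] [10,11] [12,16] [18,19]
{[0,1]} hit by 1; {[2,3],[1,4],[2,7]} hit by 3; {[8,10],[10,11]} hit by 10; {[12,16]} hit by 16; {[18,19]} hit by 19.
Points: 1, 3, 10, 16, 19 (5 total).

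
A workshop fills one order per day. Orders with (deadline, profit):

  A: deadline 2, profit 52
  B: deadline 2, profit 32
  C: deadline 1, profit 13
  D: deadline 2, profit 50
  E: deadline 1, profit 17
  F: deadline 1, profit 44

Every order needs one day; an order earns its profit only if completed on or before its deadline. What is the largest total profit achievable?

102

Sort by profit descending; place each in the latest free slot ≤ its deadline.
By profit: A(d2,52), D(d2,50), F(d1,44), B(d2,32), E(d1,17), C(d1,13)
A→slot 2; D→slot 1; F skipped; B skipped; E skipped; C skipped.
Profit = 50 + 52 = 102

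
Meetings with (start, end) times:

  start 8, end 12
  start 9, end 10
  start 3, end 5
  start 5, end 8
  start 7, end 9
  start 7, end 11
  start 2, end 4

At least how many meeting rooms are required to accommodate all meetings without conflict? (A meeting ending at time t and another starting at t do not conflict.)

Count concurrent intervals with a sweep; the peak is the room count.
Events (time:±→running): 2:+→1 3:+→2 4:-→1 5:-→0 5:+→1 7:+→2 7:+→3 … peak 3.

3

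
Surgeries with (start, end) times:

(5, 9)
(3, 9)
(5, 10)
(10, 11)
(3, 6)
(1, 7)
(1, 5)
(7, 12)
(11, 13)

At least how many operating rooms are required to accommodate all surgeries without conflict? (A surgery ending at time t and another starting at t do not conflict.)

5

Count concurrent intervals with a sweep; the peak is the room count.
starts: [1, 1, 3, 3, 5, 5, 7, 10, 11]
ends:   [5, 6, 7, 9, 9, 10, 11, 12, 13]
s1→1 s1→2 s3→3 s3→4 e5→3 s5→4 s5→5  — peak 5.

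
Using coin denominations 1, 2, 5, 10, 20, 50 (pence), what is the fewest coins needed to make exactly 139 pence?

7

139 − 2×50→39 − 1×20→19 − 1×10→9 − 1×5→4 − 2×2→0
Total coins = 2 + 1 + 1 + 1 + 2 = 7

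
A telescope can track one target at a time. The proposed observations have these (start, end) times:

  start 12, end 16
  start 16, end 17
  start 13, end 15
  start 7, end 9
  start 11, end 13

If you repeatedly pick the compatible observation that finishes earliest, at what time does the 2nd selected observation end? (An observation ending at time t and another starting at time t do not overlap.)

Order by finish time; keep every interval that doesn't clash with the previous kept one.
By end time: (7,9), (11,13), (13,15), (12,16), (16,17).
Pick (7,9); next start ≥ 9 → (11,13); next start ≥ 13 → (13,15); next start ≥ 15 → (16,17).
Selected: (7,9) (11,13) (13,15) (16,17)

13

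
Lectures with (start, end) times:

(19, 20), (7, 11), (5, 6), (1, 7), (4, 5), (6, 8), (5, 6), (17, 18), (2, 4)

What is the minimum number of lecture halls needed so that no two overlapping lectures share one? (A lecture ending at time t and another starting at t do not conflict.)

The answer is the maximum number of intervals overlapping at any instant.
starts: [1, 2, 4, 5, 5, 6, 7, 17, 19]
ends:   [4, 5, 6, 6, 7, 8, 11, 18, 20]
s1→1 s2→2 e4→1 s4→2 e5→1 s5→2 s5→3  — peak 3.

3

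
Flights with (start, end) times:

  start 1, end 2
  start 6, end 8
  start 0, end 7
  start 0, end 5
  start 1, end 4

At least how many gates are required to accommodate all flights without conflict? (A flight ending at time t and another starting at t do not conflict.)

Events (time:±→running): 0:+→1 0:+→2 1:+→3 1:+→4 … peak 4.

4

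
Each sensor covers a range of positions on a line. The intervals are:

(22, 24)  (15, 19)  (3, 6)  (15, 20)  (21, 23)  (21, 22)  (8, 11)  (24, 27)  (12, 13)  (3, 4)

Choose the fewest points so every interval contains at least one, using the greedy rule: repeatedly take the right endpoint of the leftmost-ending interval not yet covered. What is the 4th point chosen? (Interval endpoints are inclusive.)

By right end: [3,4]  [3,6]  [8,11]  [12,13]  [15,19]  [15,20]  [21,22]  [21,23]  [22,24]  [24,27]
[3,4] uncovered → point at 4; [8,11] uncovered → point at 11; [12,13] uncovered → point at 13; [15,19] uncovered → point at 19; [21,22] uncovered → point at 22; [24,27] uncovered → point at 27.
Points: 4, 11, 13, 19, 22, 27 (6 total).

19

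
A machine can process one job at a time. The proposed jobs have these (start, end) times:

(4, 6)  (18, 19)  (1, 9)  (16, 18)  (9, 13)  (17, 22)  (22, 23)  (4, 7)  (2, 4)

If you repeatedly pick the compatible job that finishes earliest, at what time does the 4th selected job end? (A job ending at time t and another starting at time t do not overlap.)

18

Sort by end time and greedily take each interval whose start is ≥ the last chosen end.
By end time: (2,4), (4,6), (4,7), (1,9), (9,13), (16,18), (18,19), (17,22), (22,23).
Pick (2,4); next start ≥ 4 → (4,6); next start ≥ 6 → (9,13); next start ≥ 13 → (16,18); next start ≥ 18 → (18,19); next start ≥ 19 → (22,23).
Selected: (2,4) (4,6) (9,13) (16,18) (18,19) (22,23)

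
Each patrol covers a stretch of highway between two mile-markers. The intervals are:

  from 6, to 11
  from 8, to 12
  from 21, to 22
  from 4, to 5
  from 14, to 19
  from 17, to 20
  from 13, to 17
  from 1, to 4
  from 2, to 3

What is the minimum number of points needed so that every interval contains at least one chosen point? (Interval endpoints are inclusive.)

5

Sort by right endpoint; whenever an interval is uncovered, place a point at its right end.
By right end: [2,3]  [1,4]  [4,5]  [6,11]  [8,12]  [13,17]  [14,19]  [17,20]  [21,22]
[2,3] uncovered → point at 3; [4,5] uncovered → point at 5; [6,11] uncovered → point at 11; [13,17] uncovered → point at 17; [21,22] uncovered → point at 22.
Points: 3, 5, 11, 17, 22 (5 total).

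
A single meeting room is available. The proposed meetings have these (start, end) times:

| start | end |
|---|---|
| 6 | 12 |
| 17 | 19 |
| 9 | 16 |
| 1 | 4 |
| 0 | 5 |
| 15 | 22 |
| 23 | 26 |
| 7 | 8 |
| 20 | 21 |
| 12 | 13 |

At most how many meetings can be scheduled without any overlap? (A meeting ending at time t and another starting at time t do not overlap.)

Order by finish time; keep every interval that doesn't clash with the previous kept one.
By end time: (1,4), (0,5), (7,8), (6,12), (12,13), (9,16), (17,19), (20,21), (15,22), (23,26).
Pick (1,4); next start ≥ 4 → (7,8); next start ≥ 8 → (12,13); next start ≥ 13 → (17,19); next start ≥ 19 → (20,21); next start ≥ 21 → (23,26).
Selected 6 meetings.

6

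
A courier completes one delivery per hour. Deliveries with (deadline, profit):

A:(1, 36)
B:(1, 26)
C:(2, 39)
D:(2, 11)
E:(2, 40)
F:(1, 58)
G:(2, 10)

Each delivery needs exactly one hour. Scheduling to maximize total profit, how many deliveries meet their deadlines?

2

Profit order: F=58 E=40 C=39 A=36 B=26 D=11 G=10
Assign: F→slot 1, E→slot 2, C skipped, A skipped, B skipped, D skipped, G skipped.
Slots: [1:F] [2:E]
2 of 7 scheduled.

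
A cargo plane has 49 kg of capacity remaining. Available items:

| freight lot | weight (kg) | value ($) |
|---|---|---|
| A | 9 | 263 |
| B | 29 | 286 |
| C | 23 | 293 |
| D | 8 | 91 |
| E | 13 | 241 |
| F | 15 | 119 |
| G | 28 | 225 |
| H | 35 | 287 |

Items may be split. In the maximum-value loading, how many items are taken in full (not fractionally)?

3

Greedy by value/weight ratio, highest first.
Ratios (sorted): A 29.22, E 18.54, C 12.74, D 11.38, B 9.86, H 8.20, G 8.04, F 7.93
take A (9 @ 263); take E (13 @ 241); take C (23 @ 293); take 4/8 of D → 45.50. Capacity used 49/49.
3 item(s) taken whole; one partial (take 4/8 of D).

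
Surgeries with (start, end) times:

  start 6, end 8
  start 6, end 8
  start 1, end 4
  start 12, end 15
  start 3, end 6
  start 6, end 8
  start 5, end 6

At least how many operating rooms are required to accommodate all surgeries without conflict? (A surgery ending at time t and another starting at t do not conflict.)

3

The answer is the maximum number of intervals overlapping at any instant.
starts: [1, 3, 5, 6, 6, 6, 12]
ends:   [4, 6, 6, 8, 8, 8, 15]
s1→1 s3→2 e4→1 s5→2 e6→1 e6→0 s6→1 s6→2 s6→3  — peak 3.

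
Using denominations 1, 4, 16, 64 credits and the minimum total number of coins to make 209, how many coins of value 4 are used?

209 = 3×64 + 1×16 + 1×1
Count of 4: 0

0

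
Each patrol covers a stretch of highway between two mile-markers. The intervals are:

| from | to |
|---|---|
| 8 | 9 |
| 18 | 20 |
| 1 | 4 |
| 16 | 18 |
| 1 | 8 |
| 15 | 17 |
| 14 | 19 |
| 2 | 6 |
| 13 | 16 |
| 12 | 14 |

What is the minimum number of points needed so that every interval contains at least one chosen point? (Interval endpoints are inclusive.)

Sort by right endpoint; whenever an interval is uncovered, place a point at its right end.
By right end: [1,4]  [2,6]  [1,8]  [8,9]  [12,14]  [13,16]  [15,17]  [16,18]  [14,19]  [18,20]
[1,4] uncovered → point at 4; [8,9] uncovered → point at 9; [12,14] uncovered → point at 14; [15,17] uncovered → point at 17; [18,20] uncovered → point at 20.
Points: 4, 9, 14, 17, 20 (5 total).

5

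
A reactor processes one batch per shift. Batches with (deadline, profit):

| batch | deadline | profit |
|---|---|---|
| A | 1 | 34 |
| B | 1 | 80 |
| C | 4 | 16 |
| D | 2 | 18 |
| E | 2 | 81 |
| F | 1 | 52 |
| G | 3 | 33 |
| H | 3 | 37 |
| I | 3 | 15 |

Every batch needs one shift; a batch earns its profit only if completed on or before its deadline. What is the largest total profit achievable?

214

Take jobs in profit order; each goes to the latest open slot no later than its deadline.
By profit: E(d2,81), B(d1,80), F(d1,52), H(d3,37), A(d1,34), G(d3,33), D(d2,18), C(d4,16), I(d3,15)
E→slot 2; B→slot 1; F skipped; H→slot 3; A skipped; G skipped; D skipped; C→slot 4; I skipped.
Profit = 80 + 81 + 37 + 16 = 214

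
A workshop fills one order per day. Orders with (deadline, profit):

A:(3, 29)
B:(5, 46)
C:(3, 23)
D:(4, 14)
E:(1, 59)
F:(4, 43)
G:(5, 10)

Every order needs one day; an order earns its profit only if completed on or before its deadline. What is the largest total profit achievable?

200

Profit order: E=59 B=46 F=43 A=29 C=23 D=14 G=10
Assign: E→slot 1, B→slot 5, F→slot 4, A→slot 3, C→slot 2, D skipped, G skipped.
Slots: [1:E] [2:C] [3:A] [4:F] [5:B]
Profit = 59 + 23 + 29 + 43 + 46 = 200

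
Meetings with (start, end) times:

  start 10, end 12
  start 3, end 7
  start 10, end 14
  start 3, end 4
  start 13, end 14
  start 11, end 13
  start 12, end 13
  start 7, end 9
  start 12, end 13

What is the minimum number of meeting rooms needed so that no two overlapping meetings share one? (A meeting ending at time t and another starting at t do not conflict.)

4

Events (time:±→running): 3:+→1 3:+→2 4:-→1 7:-→0 7:+→1 9:-→0 10:+→1 10:+→2 11:+→3 12:-→2 12:+→3 12:+→4 … peak 4.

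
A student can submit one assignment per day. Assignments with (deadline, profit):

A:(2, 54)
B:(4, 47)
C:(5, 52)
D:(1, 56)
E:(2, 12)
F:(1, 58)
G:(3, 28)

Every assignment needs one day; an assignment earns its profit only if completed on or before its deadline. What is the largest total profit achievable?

239

Take jobs in profit order; each goes to the latest open slot no later than its deadline.
By profit: F(d1,58), D(d1,56), A(d2,54), C(d5,52), B(d4,47), G(d3,28), E(d2,12)
F→slot 1; D skipped; A→slot 2; C→slot 5; B→slot 4; G→slot 3; E skipped.
Profit = 58 + 54 + 28 + 47 + 52 = 239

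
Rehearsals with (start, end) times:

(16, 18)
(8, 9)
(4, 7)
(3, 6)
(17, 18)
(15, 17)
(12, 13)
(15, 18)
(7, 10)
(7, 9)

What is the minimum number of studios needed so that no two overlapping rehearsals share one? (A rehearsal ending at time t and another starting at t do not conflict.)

Events (time:±→running): 3:+→1 4:+→2 6:-→1 7:-→0 7:+→1 7:+→2 8:+→3 … peak 3.

3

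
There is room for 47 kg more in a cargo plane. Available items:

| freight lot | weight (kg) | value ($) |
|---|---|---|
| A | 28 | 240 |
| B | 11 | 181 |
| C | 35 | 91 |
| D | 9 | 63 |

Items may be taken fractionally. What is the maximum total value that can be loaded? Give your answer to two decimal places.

477.00

Greedy by value/weight ratio, highest first.
Order: B (181/11=16.45) > A (240/28=8.57) > D (63/9=7.00) > C (91/35=2.60)
Fill: take B (11 @ 181) → take A (28 @ 240) → take 8/9 of D → 56.00; 47/47 used.
Total value = 477.00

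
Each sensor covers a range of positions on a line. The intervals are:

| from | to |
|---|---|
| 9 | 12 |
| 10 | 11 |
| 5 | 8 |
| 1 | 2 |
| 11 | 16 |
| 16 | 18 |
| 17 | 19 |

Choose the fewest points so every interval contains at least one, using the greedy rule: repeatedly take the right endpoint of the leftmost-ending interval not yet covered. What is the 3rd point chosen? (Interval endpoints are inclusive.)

11

Process intervals by earliest right end; each time one isn't hit yet, stab at its right endpoint.
Sorted: [1,2] [5,8] [10,11] [9,12] [11,16] [16,18] [17,19]
{[1,2]} hit by 2; {[5,8]} hit by 8; {[10,11],[9,12],[11,16]} hit by 11; {[16,18],[17,19]} hit by 18.
Points: 2, 8, 11, 18 (4 total).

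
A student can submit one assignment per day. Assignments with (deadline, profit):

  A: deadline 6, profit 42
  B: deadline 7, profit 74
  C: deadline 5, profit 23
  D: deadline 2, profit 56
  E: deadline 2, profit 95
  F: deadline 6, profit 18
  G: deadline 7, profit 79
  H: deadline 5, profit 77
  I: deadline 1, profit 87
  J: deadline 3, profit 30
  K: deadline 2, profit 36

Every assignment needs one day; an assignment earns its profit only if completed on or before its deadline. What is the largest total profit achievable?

484

Sort by profit descending; place each in the latest free slot ≤ its deadline.
By profit: E(d2,95), I(d1,87), G(d7,79), H(d5,77), B(d7,74), D(d2,56), A(d6,42), K(d2,36), J(d3,30), C(d5,23), F(d6,18)
E→slot 2; I→slot 1; G→slot 7; H→slot 5; B→slot 6; D skipped; A→slot 4; K skipped; J→slot 3; C skipped; F skipped.
Profit = 87 + 95 + 30 + 42 + 77 + 74 + 79 = 484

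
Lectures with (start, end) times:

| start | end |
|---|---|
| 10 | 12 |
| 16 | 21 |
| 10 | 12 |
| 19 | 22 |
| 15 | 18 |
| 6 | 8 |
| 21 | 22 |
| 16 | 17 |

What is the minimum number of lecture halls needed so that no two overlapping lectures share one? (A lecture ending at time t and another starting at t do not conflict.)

Events (time:±→running): 6:+→1 8:-→0 10:+→1 10:+→2 12:-→1 12:-→0 15:+→1 16:+→2 16:+→3 … peak 3.

3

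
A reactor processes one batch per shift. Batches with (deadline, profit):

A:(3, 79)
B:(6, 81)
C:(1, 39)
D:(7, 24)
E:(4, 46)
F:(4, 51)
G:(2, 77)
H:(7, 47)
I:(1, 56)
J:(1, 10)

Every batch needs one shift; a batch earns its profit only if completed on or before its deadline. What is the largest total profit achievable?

415

Profit order: B=81 A=79 G=77 I=56 F=51 H=47 E=46 C=39 D=24 J=10
Assign: B→slot 6, A→slot 3, G→slot 2, I→slot 1, F→slot 4, H→slot 7, E skipped, C skipped, D→slot 5, J skipped.
Slots: [1:I] [2:G] [3:A] [4:F] [5:D] [6:B] [7:H]
Profit = 56 + 77 + 79 + 51 + 24 + 81 + 47 = 415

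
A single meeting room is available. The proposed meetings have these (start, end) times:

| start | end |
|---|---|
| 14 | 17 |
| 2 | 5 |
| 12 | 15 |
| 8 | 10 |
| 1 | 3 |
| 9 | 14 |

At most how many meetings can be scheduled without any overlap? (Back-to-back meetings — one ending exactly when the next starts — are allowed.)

3

Sort by end time and greedily take each interval whose start is ≥ the last chosen end.
Sorted by end: (1,3)  (2,5)  (8,10)  (9,14)  (12,15)  (14,17)
take (1,3); skip (2,5); take (8,10); take (12,15).
Selected 3 meetings.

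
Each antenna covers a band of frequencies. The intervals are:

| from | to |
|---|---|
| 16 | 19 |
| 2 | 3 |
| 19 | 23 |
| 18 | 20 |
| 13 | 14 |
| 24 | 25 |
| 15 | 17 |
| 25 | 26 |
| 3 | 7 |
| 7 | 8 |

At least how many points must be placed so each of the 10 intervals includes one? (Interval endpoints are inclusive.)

6

By right end: [2,3]  [3,7]  [7,8]  [13,14]  [15,17]  [16,19]  [18,20]  [19,23]  [24,25]  [25,26]
[2,3] uncovered → point at 3; [7,8] uncovered → point at 8; [13,14] uncovered → point at 14; [15,17] uncovered → point at 17; [18,20] uncovered → point at 20; [24,25] uncovered → point at 25.
Points: 3, 8, 14, 17, 20, 25 (6 total).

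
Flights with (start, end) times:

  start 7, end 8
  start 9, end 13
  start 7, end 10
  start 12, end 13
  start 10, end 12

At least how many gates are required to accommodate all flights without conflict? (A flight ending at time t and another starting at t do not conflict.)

2

Count concurrent intervals with a sweep; the peak is the room count.
starts: [7, 7, 9, 10, 12]
ends:   [8, 10, 12, 13, 13]
s7→1 s7→2  — peak 2.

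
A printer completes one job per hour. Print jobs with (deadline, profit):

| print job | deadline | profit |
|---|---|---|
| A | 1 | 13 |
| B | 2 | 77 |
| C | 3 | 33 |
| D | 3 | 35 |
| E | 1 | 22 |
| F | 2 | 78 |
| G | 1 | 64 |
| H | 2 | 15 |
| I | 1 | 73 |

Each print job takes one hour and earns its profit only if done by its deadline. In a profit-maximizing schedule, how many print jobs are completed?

3

Sort by profit descending; place each in the latest free slot ≤ its deadline.
Profit order: F=78 B=77 I=73 G=64 D=35 C=33 E=22 H=15 A=13
Assign: F→slot 2, B→slot 1, I skipped, G skipped, D→slot 3, C skipped, E skipped, H skipped, A skipped.
Slots: [1:B] [2:F] [3:D]
3 of 9 scheduled.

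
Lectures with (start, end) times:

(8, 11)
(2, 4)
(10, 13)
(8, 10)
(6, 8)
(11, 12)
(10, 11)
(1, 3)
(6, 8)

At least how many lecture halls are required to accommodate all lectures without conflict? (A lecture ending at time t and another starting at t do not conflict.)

Count concurrent intervals with a sweep; the peak is the room count.
Events (time:±→running): 1:+→1 2:+→2 3:-→1 4:-→0 6:+→1 6:+→2 8:-→1 8:-→0 8:+→1 8:+→2 10:-→1 10:+→2 10:+→3 … peak 3.

3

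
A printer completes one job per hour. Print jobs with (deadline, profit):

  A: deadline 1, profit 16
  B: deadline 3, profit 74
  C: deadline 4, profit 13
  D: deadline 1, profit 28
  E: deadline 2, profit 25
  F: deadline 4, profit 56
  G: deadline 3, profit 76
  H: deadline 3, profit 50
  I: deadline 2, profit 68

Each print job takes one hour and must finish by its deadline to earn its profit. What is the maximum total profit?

Take jobs in profit order; each goes to the latest open slot no later than its deadline.
Profit order: G=76 B=74 I=68 F=56 H=50 D=28 E=25 A=16 C=13
Assign: G→slot 3, B→slot 2, I→slot 1, F→slot 4, H skipped, D skipped, E skipped, A skipped, C skipped.
Slots: [1:I] [2:B] [3:G] [4:F]
Profit = 68 + 74 + 76 + 56 = 274

274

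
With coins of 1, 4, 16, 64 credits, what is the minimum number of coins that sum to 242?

242 − 3×64→50 − 3×16→2 − 2×1→0
Total coins = 3 + 3 + 2 = 8

8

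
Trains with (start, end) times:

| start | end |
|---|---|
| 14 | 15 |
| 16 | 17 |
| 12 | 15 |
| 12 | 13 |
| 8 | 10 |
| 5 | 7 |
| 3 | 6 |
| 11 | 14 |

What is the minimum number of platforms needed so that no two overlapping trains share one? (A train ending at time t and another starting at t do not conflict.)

Count concurrent intervals with a sweep; the peak is the room count.
Events (time:±→running): 3:+→1 5:+→2 6:-→1 7:-→0 8:+→1 10:-→0 11:+→1 12:+→2 12:+→3 … peak 3.

3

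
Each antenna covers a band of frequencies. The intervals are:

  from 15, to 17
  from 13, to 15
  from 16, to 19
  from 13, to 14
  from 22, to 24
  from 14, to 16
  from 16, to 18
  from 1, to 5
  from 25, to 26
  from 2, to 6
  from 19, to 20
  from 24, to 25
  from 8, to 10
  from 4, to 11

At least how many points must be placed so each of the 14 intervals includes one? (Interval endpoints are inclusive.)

7

Sort by right endpoint; whenever an interval is uncovered, place a point at its right end.
By right end: [1,5]  [2,6]  [8,10]  [4,11]  [13,14]  [13,15]  [14,16]  [15,17]  [16,18]  [16,19]  [19,20]  [22,24]  [24,25]  [25,26]
[1,5] uncovered → point at 5; [8,10] uncovered → point at 10; [13,14] uncovered → point at 14; [15,17] uncovered → point at 17; [19,20] uncovered → point at 20; [22,24] uncovered → point at 24; [25,26] uncovered → point at 26.
Points: 5, 10, 14, 17, 20, 24, 26 (7 total).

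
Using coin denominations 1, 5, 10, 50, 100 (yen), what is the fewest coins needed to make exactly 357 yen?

7

Use the largest denomination that fits, subtract, and repeat.
357 − 3×100→57 − 1×50→7 − 1×5→2 − 2×1→0
Total coins = 3 + 1 + 1 + 2 = 7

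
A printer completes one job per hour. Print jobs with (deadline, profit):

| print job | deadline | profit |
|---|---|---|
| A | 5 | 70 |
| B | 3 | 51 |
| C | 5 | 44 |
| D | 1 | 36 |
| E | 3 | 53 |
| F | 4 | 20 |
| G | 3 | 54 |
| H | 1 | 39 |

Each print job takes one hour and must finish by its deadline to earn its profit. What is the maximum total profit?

By profit: A(d5,70), G(d3,54), E(d3,53), B(d3,51), C(d5,44), H(d1,39), D(d1,36), F(d4,20)
A→slot 5; G→slot 3; E→slot 2; B→slot 1; C→slot 4; H skipped; D skipped; F skipped.
Profit = 51 + 53 + 54 + 44 + 70 = 272

272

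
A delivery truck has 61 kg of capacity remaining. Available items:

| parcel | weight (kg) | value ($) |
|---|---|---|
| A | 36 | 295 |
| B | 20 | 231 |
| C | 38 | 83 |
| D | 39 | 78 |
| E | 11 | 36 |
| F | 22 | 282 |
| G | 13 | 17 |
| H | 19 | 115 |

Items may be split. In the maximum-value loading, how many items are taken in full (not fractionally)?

2

Order: F (282/22=12.82) > B (231/20=11.55) > A (295/36=8.19) > H (115/19=6.05) > E (36/11=3.27) > C (83/38=2.18) > D (78/39=2.00) > G (17/13=1.31)
Fill: take F (22 @ 282) → take B (20 @ 231) → take 19/36 of A → 155.69; 61/61 used.
2 item(s) taken whole; one partial (take 19/36 of A).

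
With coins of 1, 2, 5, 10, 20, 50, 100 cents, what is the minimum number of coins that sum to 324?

6

324 = 3×100 + 1×20 + 2×2
Total coins = 3 + 1 + 2 = 6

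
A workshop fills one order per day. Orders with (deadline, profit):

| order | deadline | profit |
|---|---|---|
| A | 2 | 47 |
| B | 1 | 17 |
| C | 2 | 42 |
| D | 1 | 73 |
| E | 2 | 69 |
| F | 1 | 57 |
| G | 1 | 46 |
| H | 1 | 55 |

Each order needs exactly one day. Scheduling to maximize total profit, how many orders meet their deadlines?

2

Sort by profit descending; place each in the latest free slot ≤ its deadline.
By profit: D(d1,73), E(d2,69), F(d1,57), H(d1,55), A(d2,47), G(d1,46), C(d2,42), B(d1,17)
D→slot 1; E→slot 2; F skipped; H skipped; A skipped; G skipped; C skipped; B skipped.
2 of 8 scheduled.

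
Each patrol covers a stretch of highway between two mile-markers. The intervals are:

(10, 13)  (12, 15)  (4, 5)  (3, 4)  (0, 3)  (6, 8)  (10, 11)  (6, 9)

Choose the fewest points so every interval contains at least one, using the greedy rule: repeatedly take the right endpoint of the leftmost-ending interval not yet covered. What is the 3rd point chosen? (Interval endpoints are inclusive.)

Process intervals by earliest right end; each time one isn't hit yet, stab at its right endpoint.
Sorted: [0,3] [3,4] [4,5] [6,8] [6,9] [10,11] [10,13] [12,15]
{[0,3],[3,4]} hit by 3; {[4,5]} hit by 5; {[6,8],[6,9]} hit by 8; {[10,11],[10,13]} hit by 11; {[12,15]} hit by 15.
Points: 3, 5, 8, 11, 15 (5 total).

8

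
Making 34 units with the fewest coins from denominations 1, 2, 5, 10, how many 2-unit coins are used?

34 = 3×10 + 2×2
Count of 2: 2

2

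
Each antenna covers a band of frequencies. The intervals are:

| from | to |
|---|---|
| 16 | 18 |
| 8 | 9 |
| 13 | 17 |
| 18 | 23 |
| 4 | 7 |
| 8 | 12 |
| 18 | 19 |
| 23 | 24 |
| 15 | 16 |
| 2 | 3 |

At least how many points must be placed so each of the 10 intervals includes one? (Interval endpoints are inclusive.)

6

Sort by right endpoint; whenever an interval is uncovered, place a point at its right end.
Sorted: [2,3] [4,7] [8,9] [8,12] [15,16] [13,17] [16,18] [18,19] [18,23] [23,24]
{[2,3]} hit by 3; {[4,7]} hit by 7; {[8,9],[8,12]} hit by 9; {[15,16],[13,17],[16,18]} hit by 16; {[18,19],[18,23]} hit by 19; {[23,24]} hit by 24.
Points: 3, 7, 9, 16, 19, 24 (6 total).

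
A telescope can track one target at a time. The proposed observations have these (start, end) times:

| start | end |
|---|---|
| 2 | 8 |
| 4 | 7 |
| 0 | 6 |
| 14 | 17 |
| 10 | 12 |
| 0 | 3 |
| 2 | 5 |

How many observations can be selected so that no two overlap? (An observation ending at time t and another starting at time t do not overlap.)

4

Greedy by earliest finish: after sorting by end time, pick each interval compatible with the last pick.
Sorted by end: (0,3)  (2,5)  (0,6)  (4,7)  (2,8)  (10,12)  (14,17)
take (0,3); skip (0,6); take (4,7); take (10,12); take (14,17).
Selected 4 observations.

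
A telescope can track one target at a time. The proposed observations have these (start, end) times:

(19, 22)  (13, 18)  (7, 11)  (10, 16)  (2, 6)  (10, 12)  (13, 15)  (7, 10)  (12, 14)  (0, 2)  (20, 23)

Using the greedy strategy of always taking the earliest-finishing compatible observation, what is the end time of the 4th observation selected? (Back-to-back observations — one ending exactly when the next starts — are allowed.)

Sort by end time and greedily take each interval whose start is ≥ the last chosen end.
Sorted by end: (0,2)  (2,6)  (7,10)  (7,11)  (10,12)  (12,14)  (13,15)  (10,16)  (13,18)  (19,22)  (20,23)
take (0,2); take (2,6); take (7,10); take (10,12); take (12,14); take (19,22).
Selected: (0,2) (2,6) (7,10) (10,12) (12,14) (19,22)

12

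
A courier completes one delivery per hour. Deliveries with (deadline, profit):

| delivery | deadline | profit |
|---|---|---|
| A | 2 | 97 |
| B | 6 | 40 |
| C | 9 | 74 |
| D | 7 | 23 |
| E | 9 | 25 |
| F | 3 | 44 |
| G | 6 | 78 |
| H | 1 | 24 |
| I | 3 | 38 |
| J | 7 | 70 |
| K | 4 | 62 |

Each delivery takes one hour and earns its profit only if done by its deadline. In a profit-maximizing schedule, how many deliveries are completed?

9

Sort by profit descending; place each in the latest free slot ≤ its deadline.
By profit: A(d2,97), G(d6,78), C(d9,74), J(d7,70), K(d4,62), F(d3,44), B(d6,40), I(d3,38), E(d9,25), H(d1,24), D(d7,23)
A→slot 2; G→slot 6; C→slot 9; J→slot 7; K→slot 4; F→slot 3; B→slot 5; I→slot 1; E→slot 8; H skipped; D skipped.
9 of 11 scheduled.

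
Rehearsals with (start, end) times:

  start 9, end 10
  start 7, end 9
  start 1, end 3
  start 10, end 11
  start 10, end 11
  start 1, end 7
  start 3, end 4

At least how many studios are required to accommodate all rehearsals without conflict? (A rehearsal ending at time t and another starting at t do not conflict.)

Count concurrent intervals with a sweep; the peak is the room count.
Events (time:±→running): 1:+→1 1:+→2 … peak 2.

2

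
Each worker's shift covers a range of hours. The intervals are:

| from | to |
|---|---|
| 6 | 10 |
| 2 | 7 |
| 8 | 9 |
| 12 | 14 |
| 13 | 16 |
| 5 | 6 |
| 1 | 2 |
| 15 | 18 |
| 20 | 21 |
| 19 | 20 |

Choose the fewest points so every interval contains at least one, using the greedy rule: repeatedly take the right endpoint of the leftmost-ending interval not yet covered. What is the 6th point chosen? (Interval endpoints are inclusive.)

20

Sort by right endpoint; whenever an interval is uncovered, place a point at its right end.
By right end: [1,2]  [5,6]  [2,7]  [8,9]  [6,10]  [12,14]  [13,16]  [15,18]  [19,20]  [20,21]
[1,2] uncovered → point at 2; [5,6] uncovered → point at 6; [8,9] uncovered → point at 9; [12,14] uncovered → point at 14; [15,18] uncovered → point at 18; [19,20] uncovered → point at 20.
Points: 2, 6, 9, 14, 18, 20 (6 total).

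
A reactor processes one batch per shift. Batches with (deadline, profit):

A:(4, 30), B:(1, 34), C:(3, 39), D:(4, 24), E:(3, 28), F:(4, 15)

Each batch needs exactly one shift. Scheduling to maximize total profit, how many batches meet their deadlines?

Profit order: C=39 B=34 A=30 E=28 D=24 F=15
Assign: C→slot 3, B→slot 1, A→slot 4, E→slot 2, D skipped, F skipped.
Slots: [1:B] [2:E] [3:C] [4:A]
4 of 6 scheduled.

4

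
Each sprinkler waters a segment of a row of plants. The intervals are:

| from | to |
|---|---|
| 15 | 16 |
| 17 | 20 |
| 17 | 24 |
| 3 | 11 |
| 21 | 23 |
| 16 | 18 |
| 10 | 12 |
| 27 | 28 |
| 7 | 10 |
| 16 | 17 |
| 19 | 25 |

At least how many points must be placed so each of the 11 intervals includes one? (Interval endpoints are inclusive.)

5

Process intervals by earliest right end; each time one isn't hit yet, stab at its right endpoint.
Sorted: [7,10] [3,11] [10,12] [15,16] [16,17] [16,18] [17,20] [21,23] [17,24] [19,25] [27,28]
{[7,10],[3,11],[10,12]} hit by 10; {[15,16],[16,17],[16,18]} hit by 16; {[17,20]} hit by 20; {[21,23],[17,24],[19,25]} hit by 23; {[27,28]} hit by 28.
Points: 10, 16, 20, 23, 28 (5 total).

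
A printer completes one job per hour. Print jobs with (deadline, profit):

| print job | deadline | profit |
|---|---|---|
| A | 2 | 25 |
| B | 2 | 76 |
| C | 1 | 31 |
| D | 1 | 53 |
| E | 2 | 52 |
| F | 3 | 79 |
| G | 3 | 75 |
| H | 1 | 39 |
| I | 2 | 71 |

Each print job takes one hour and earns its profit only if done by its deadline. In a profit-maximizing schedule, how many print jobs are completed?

3

By profit: F(d3,79), B(d2,76), G(d3,75), I(d2,71), D(d1,53), E(d2,52), H(d1,39), C(d1,31), A(d2,25)
F→slot 3; B→slot 2; G→slot 1; I skipped; D skipped; E skipped; H skipped; C skipped; A skipped.
3 of 9 scheduled.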